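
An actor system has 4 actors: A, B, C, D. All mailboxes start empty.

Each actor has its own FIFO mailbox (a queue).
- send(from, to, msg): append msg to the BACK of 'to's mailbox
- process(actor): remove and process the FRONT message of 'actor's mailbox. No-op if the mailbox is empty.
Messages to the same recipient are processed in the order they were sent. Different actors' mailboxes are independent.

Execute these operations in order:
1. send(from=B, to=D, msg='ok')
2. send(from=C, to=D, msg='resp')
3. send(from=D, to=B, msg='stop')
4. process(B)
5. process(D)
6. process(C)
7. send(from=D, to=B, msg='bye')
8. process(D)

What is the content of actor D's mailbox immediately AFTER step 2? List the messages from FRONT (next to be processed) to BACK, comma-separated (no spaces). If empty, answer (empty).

After 1 (send(from=B, to=D, msg='ok')): A:[] B:[] C:[] D:[ok]
After 2 (send(from=C, to=D, msg='resp')): A:[] B:[] C:[] D:[ok,resp]

ok,resp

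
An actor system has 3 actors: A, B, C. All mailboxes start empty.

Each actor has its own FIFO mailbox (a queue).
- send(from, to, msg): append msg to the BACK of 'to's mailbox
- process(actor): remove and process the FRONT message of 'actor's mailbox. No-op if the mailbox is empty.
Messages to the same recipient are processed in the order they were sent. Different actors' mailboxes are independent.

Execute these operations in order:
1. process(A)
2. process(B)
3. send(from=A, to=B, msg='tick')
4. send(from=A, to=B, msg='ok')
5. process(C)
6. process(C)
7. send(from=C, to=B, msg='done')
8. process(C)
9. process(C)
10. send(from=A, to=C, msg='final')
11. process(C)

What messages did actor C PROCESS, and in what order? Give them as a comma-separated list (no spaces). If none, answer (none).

Answer: final

Derivation:
After 1 (process(A)): A:[] B:[] C:[]
After 2 (process(B)): A:[] B:[] C:[]
After 3 (send(from=A, to=B, msg='tick')): A:[] B:[tick] C:[]
After 4 (send(from=A, to=B, msg='ok')): A:[] B:[tick,ok] C:[]
After 5 (process(C)): A:[] B:[tick,ok] C:[]
After 6 (process(C)): A:[] B:[tick,ok] C:[]
After 7 (send(from=C, to=B, msg='done')): A:[] B:[tick,ok,done] C:[]
After 8 (process(C)): A:[] B:[tick,ok,done] C:[]
After 9 (process(C)): A:[] B:[tick,ok,done] C:[]
After 10 (send(from=A, to=C, msg='final')): A:[] B:[tick,ok,done] C:[final]
After 11 (process(C)): A:[] B:[tick,ok,done] C:[]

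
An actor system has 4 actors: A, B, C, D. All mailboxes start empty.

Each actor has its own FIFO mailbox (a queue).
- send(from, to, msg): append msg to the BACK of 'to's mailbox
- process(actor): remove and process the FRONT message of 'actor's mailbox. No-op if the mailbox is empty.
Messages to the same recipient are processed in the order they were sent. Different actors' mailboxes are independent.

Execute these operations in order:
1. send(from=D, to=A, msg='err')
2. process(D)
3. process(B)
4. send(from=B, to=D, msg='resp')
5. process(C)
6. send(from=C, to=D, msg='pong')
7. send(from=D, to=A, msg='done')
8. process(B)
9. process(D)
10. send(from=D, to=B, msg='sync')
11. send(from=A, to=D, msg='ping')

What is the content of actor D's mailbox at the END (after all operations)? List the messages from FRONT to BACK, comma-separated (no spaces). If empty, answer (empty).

After 1 (send(from=D, to=A, msg='err')): A:[err] B:[] C:[] D:[]
After 2 (process(D)): A:[err] B:[] C:[] D:[]
After 3 (process(B)): A:[err] B:[] C:[] D:[]
After 4 (send(from=B, to=D, msg='resp')): A:[err] B:[] C:[] D:[resp]
After 5 (process(C)): A:[err] B:[] C:[] D:[resp]
After 6 (send(from=C, to=D, msg='pong')): A:[err] B:[] C:[] D:[resp,pong]
After 7 (send(from=D, to=A, msg='done')): A:[err,done] B:[] C:[] D:[resp,pong]
After 8 (process(B)): A:[err,done] B:[] C:[] D:[resp,pong]
After 9 (process(D)): A:[err,done] B:[] C:[] D:[pong]
After 10 (send(from=D, to=B, msg='sync')): A:[err,done] B:[sync] C:[] D:[pong]
After 11 (send(from=A, to=D, msg='ping')): A:[err,done] B:[sync] C:[] D:[pong,ping]

Answer: pong,ping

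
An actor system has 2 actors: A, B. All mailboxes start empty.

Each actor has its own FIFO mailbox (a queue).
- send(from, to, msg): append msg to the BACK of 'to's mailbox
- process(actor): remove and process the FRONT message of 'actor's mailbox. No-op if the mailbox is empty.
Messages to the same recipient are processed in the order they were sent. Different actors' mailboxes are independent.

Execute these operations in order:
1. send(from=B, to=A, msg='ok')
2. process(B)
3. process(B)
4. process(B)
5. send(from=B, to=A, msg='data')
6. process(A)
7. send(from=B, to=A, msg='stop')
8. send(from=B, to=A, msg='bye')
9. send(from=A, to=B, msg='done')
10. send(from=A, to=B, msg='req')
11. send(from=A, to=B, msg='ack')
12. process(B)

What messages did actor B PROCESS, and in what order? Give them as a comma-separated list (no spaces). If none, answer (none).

Answer: done

Derivation:
After 1 (send(from=B, to=A, msg='ok')): A:[ok] B:[]
After 2 (process(B)): A:[ok] B:[]
After 3 (process(B)): A:[ok] B:[]
After 4 (process(B)): A:[ok] B:[]
After 5 (send(from=B, to=A, msg='data')): A:[ok,data] B:[]
After 6 (process(A)): A:[data] B:[]
After 7 (send(from=B, to=A, msg='stop')): A:[data,stop] B:[]
After 8 (send(from=B, to=A, msg='bye')): A:[data,stop,bye] B:[]
After 9 (send(from=A, to=B, msg='done')): A:[data,stop,bye] B:[done]
After 10 (send(from=A, to=B, msg='req')): A:[data,stop,bye] B:[done,req]
After 11 (send(from=A, to=B, msg='ack')): A:[data,stop,bye] B:[done,req,ack]
After 12 (process(B)): A:[data,stop,bye] B:[req,ack]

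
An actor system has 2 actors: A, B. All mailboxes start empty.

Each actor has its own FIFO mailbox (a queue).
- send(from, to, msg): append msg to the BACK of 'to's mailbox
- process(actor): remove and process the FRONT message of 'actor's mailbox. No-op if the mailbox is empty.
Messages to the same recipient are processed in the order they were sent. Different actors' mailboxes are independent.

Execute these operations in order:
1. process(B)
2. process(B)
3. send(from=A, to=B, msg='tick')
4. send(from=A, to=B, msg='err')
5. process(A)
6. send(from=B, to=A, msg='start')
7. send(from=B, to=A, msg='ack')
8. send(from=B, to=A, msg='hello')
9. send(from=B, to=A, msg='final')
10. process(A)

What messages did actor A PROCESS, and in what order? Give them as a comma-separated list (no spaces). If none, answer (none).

Answer: start

Derivation:
After 1 (process(B)): A:[] B:[]
After 2 (process(B)): A:[] B:[]
After 3 (send(from=A, to=B, msg='tick')): A:[] B:[tick]
After 4 (send(from=A, to=B, msg='err')): A:[] B:[tick,err]
After 5 (process(A)): A:[] B:[tick,err]
After 6 (send(from=B, to=A, msg='start')): A:[start] B:[tick,err]
After 7 (send(from=B, to=A, msg='ack')): A:[start,ack] B:[tick,err]
After 8 (send(from=B, to=A, msg='hello')): A:[start,ack,hello] B:[tick,err]
After 9 (send(from=B, to=A, msg='final')): A:[start,ack,hello,final] B:[tick,err]
After 10 (process(A)): A:[ack,hello,final] B:[tick,err]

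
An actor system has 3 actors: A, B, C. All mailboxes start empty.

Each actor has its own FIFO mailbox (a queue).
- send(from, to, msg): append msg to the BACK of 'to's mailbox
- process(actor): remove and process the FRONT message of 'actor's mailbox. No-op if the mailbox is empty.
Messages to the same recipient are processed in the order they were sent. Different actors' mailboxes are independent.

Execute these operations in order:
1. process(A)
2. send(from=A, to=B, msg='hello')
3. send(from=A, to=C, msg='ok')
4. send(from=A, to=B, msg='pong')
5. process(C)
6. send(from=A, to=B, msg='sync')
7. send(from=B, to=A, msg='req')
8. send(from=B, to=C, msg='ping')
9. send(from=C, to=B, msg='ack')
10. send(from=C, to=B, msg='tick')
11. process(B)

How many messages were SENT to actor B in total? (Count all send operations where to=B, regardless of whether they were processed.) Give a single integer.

After 1 (process(A)): A:[] B:[] C:[]
After 2 (send(from=A, to=B, msg='hello')): A:[] B:[hello] C:[]
After 3 (send(from=A, to=C, msg='ok')): A:[] B:[hello] C:[ok]
After 4 (send(from=A, to=B, msg='pong')): A:[] B:[hello,pong] C:[ok]
After 5 (process(C)): A:[] B:[hello,pong] C:[]
After 6 (send(from=A, to=B, msg='sync')): A:[] B:[hello,pong,sync] C:[]
After 7 (send(from=B, to=A, msg='req')): A:[req] B:[hello,pong,sync] C:[]
After 8 (send(from=B, to=C, msg='ping')): A:[req] B:[hello,pong,sync] C:[ping]
After 9 (send(from=C, to=B, msg='ack')): A:[req] B:[hello,pong,sync,ack] C:[ping]
After 10 (send(from=C, to=B, msg='tick')): A:[req] B:[hello,pong,sync,ack,tick] C:[ping]
After 11 (process(B)): A:[req] B:[pong,sync,ack,tick] C:[ping]

Answer: 5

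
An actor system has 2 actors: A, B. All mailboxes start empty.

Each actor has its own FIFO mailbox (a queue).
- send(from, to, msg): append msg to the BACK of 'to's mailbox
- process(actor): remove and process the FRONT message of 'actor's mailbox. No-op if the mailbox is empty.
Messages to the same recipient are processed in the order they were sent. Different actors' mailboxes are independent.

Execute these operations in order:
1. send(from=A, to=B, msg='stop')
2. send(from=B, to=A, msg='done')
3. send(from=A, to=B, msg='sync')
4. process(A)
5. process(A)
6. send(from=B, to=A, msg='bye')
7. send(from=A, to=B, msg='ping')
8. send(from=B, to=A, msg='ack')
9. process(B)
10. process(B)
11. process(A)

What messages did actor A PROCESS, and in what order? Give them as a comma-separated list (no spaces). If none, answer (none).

Answer: done,bye

Derivation:
After 1 (send(from=A, to=B, msg='stop')): A:[] B:[stop]
After 2 (send(from=B, to=A, msg='done')): A:[done] B:[stop]
After 3 (send(from=A, to=B, msg='sync')): A:[done] B:[stop,sync]
After 4 (process(A)): A:[] B:[stop,sync]
After 5 (process(A)): A:[] B:[stop,sync]
After 6 (send(from=B, to=A, msg='bye')): A:[bye] B:[stop,sync]
After 7 (send(from=A, to=B, msg='ping')): A:[bye] B:[stop,sync,ping]
After 8 (send(from=B, to=A, msg='ack')): A:[bye,ack] B:[stop,sync,ping]
After 9 (process(B)): A:[bye,ack] B:[sync,ping]
After 10 (process(B)): A:[bye,ack] B:[ping]
After 11 (process(A)): A:[ack] B:[ping]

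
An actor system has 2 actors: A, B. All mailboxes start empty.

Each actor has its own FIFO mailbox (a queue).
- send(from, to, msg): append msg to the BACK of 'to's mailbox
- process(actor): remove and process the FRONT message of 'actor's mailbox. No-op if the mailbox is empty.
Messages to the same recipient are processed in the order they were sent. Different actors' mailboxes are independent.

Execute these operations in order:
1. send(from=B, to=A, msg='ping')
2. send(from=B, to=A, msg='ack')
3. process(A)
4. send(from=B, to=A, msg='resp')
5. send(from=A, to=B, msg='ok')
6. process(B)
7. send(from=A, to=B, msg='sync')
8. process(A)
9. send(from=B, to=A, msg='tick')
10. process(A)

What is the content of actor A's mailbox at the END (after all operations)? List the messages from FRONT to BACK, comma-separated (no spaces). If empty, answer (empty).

Answer: tick

Derivation:
After 1 (send(from=B, to=A, msg='ping')): A:[ping] B:[]
After 2 (send(from=B, to=A, msg='ack')): A:[ping,ack] B:[]
After 3 (process(A)): A:[ack] B:[]
After 4 (send(from=B, to=A, msg='resp')): A:[ack,resp] B:[]
After 5 (send(from=A, to=B, msg='ok')): A:[ack,resp] B:[ok]
After 6 (process(B)): A:[ack,resp] B:[]
After 7 (send(from=A, to=B, msg='sync')): A:[ack,resp] B:[sync]
After 8 (process(A)): A:[resp] B:[sync]
After 9 (send(from=B, to=A, msg='tick')): A:[resp,tick] B:[sync]
After 10 (process(A)): A:[tick] B:[sync]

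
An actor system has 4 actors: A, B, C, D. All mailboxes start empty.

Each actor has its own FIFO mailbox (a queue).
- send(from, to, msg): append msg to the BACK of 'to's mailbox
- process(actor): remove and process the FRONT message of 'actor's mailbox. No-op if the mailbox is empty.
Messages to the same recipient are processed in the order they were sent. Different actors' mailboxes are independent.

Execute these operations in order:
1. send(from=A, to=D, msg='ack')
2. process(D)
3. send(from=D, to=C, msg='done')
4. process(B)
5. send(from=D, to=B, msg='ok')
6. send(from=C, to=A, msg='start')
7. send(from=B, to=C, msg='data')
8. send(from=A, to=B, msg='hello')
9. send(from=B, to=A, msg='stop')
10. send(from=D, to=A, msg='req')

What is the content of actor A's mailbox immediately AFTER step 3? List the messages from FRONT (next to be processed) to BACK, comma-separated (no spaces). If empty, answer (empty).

After 1 (send(from=A, to=D, msg='ack')): A:[] B:[] C:[] D:[ack]
After 2 (process(D)): A:[] B:[] C:[] D:[]
After 3 (send(from=D, to=C, msg='done')): A:[] B:[] C:[done] D:[]

(empty)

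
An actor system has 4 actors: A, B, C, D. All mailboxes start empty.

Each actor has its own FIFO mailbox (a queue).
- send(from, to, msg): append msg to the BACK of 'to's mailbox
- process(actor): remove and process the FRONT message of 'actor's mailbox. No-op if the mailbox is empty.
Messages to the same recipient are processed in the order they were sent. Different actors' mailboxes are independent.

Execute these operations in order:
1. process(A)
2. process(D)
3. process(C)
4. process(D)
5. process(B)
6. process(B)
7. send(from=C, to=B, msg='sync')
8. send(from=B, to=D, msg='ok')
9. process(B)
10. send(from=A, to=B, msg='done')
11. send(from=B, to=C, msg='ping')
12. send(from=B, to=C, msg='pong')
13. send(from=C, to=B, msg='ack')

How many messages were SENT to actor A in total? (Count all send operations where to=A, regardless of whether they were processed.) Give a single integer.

Answer: 0

Derivation:
After 1 (process(A)): A:[] B:[] C:[] D:[]
After 2 (process(D)): A:[] B:[] C:[] D:[]
After 3 (process(C)): A:[] B:[] C:[] D:[]
After 4 (process(D)): A:[] B:[] C:[] D:[]
After 5 (process(B)): A:[] B:[] C:[] D:[]
After 6 (process(B)): A:[] B:[] C:[] D:[]
After 7 (send(from=C, to=B, msg='sync')): A:[] B:[sync] C:[] D:[]
After 8 (send(from=B, to=D, msg='ok')): A:[] B:[sync] C:[] D:[ok]
After 9 (process(B)): A:[] B:[] C:[] D:[ok]
After 10 (send(from=A, to=B, msg='done')): A:[] B:[done] C:[] D:[ok]
After 11 (send(from=B, to=C, msg='ping')): A:[] B:[done] C:[ping] D:[ok]
After 12 (send(from=B, to=C, msg='pong')): A:[] B:[done] C:[ping,pong] D:[ok]
After 13 (send(from=C, to=B, msg='ack')): A:[] B:[done,ack] C:[ping,pong] D:[ok]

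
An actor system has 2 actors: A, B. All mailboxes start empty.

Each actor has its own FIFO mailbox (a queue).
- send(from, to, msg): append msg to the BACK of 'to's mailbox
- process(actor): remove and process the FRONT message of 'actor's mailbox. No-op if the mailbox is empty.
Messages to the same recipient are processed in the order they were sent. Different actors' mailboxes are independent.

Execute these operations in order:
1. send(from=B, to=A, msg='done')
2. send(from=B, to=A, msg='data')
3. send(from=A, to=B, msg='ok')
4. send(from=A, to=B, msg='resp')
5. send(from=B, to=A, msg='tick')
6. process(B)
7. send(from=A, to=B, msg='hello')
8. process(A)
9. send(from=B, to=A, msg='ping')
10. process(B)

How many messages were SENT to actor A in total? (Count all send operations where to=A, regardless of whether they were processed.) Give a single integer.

Answer: 4

Derivation:
After 1 (send(from=B, to=A, msg='done')): A:[done] B:[]
After 2 (send(from=B, to=A, msg='data')): A:[done,data] B:[]
After 3 (send(from=A, to=B, msg='ok')): A:[done,data] B:[ok]
After 4 (send(from=A, to=B, msg='resp')): A:[done,data] B:[ok,resp]
After 5 (send(from=B, to=A, msg='tick')): A:[done,data,tick] B:[ok,resp]
After 6 (process(B)): A:[done,data,tick] B:[resp]
After 7 (send(from=A, to=B, msg='hello')): A:[done,data,tick] B:[resp,hello]
After 8 (process(A)): A:[data,tick] B:[resp,hello]
After 9 (send(from=B, to=A, msg='ping')): A:[data,tick,ping] B:[resp,hello]
After 10 (process(B)): A:[data,tick,ping] B:[hello]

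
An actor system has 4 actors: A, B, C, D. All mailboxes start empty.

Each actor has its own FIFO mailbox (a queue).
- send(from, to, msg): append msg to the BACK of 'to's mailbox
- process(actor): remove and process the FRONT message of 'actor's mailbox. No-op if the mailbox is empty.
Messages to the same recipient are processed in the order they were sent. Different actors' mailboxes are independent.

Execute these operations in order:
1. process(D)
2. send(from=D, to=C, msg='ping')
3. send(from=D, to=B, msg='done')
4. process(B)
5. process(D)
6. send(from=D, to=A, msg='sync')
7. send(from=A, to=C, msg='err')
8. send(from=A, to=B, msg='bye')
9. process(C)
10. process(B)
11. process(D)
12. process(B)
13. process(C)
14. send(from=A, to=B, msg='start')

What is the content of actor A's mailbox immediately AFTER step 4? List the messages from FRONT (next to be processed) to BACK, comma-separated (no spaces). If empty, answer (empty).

After 1 (process(D)): A:[] B:[] C:[] D:[]
After 2 (send(from=D, to=C, msg='ping')): A:[] B:[] C:[ping] D:[]
After 3 (send(from=D, to=B, msg='done')): A:[] B:[done] C:[ping] D:[]
After 4 (process(B)): A:[] B:[] C:[ping] D:[]

(empty)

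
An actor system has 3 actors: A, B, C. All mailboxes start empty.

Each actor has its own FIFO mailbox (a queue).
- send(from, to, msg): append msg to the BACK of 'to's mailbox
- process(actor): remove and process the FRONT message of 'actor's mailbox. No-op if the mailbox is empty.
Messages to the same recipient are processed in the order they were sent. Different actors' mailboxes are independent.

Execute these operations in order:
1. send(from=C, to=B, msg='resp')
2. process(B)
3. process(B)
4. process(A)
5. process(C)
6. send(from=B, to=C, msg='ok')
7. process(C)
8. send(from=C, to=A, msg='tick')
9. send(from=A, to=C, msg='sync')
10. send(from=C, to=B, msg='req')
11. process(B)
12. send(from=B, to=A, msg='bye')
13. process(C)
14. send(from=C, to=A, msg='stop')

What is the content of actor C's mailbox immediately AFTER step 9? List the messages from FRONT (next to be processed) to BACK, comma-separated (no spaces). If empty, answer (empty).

After 1 (send(from=C, to=B, msg='resp')): A:[] B:[resp] C:[]
After 2 (process(B)): A:[] B:[] C:[]
After 3 (process(B)): A:[] B:[] C:[]
After 4 (process(A)): A:[] B:[] C:[]
After 5 (process(C)): A:[] B:[] C:[]
After 6 (send(from=B, to=C, msg='ok')): A:[] B:[] C:[ok]
After 7 (process(C)): A:[] B:[] C:[]
After 8 (send(from=C, to=A, msg='tick')): A:[tick] B:[] C:[]
After 9 (send(from=A, to=C, msg='sync')): A:[tick] B:[] C:[sync]

sync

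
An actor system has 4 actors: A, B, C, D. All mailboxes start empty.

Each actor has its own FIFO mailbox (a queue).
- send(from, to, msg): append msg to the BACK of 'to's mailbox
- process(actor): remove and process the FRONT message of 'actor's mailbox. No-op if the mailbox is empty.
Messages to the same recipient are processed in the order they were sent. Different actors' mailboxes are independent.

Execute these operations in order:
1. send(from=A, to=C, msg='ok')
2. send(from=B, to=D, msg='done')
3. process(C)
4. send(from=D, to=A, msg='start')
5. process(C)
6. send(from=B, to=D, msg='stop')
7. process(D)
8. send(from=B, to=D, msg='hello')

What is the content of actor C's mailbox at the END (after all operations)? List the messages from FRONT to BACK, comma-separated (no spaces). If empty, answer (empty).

After 1 (send(from=A, to=C, msg='ok')): A:[] B:[] C:[ok] D:[]
After 2 (send(from=B, to=D, msg='done')): A:[] B:[] C:[ok] D:[done]
After 3 (process(C)): A:[] B:[] C:[] D:[done]
After 4 (send(from=D, to=A, msg='start')): A:[start] B:[] C:[] D:[done]
After 5 (process(C)): A:[start] B:[] C:[] D:[done]
After 6 (send(from=B, to=D, msg='stop')): A:[start] B:[] C:[] D:[done,stop]
After 7 (process(D)): A:[start] B:[] C:[] D:[stop]
After 8 (send(from=B, to=D, msg='hello')): A:[start] B:[] C:[] D:[stop,hello]

Answer: (empty)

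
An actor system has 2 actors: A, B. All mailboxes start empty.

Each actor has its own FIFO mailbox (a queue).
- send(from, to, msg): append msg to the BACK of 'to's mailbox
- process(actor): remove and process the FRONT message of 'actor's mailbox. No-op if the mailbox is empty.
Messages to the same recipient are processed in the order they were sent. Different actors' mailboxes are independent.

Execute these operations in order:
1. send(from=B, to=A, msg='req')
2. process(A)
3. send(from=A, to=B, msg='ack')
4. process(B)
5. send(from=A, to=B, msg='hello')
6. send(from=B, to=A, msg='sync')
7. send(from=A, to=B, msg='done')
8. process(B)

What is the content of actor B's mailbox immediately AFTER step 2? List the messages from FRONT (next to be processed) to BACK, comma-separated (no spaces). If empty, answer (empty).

After 1 (send(from=B, to=A, msg='req')): A:[req] B:[]
After 2 (process(A)): A:[] B:[]

(empty)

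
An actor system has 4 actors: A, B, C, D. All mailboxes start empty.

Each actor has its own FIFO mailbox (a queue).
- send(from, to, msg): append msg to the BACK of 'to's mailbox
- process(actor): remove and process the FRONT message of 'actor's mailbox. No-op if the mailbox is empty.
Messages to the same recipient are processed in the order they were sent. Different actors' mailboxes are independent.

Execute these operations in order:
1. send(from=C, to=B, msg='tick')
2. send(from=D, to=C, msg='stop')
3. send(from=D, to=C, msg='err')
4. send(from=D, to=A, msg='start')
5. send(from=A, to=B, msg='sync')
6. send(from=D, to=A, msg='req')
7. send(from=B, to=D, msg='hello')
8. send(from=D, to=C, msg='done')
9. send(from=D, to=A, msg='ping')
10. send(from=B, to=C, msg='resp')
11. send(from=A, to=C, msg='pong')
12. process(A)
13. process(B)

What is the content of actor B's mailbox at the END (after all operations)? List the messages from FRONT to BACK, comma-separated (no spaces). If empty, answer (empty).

After 1 (send(from=C, to=B, msg='tick')): A:[] B:[tick] C:[] D:[]
After 2 (send(from=D, to=C, msg='stop')): A:[] B:[tick] C:[stop] D:[]
After 3 (send(from=D, to=C, msg='err')): A:[] B:[tick] C:[stop,err] D:[]
After 4 (send(from=D, to=A, msg='start')): A:[start] B:[tick] C:[stop,err] D:[]
After 5 (send(from=A, to=B, msg='sync')): A:[start] B:[tick,sync] C:[stop,err] D:[]
After 6 (send(from=D, to=A, msg='req')): A:[start,req] B:[tick,sync] C:[stop,err] D:[]
After 7 (send(from=B, to=D, msg='hello')): A:[start,req] B:[tick,sync] C:[stop,err] D:[hello]
After 8 (send(from=D, to=C, msg='done')): A:[start,req] B:[tick,sync] C:[stop,err,done] D:[hello]
After 9 (send(from=D, to=A, msg='ping')): A:[start,req,ping] B:[tick,sync] C:[stop,err,done] D:[hello]
After 10 (send(from=B, to=C, msg='resp')): A:[start,req,ping] B:[tick,sync] C:[stop,err,done,resp] D:[hello]
After 11 (send(from=A, to=C, msg='pong')): A:[start,req,ping] B:[tick,sync] C:[stop,err,done,resp,pong] D:[hello]
After 12 (process(A)): A:[req,ping] B:[tick,sync] C:[stop,err,done,resp,pong] D:[hello]
After 13 (process(B)): A:[req,ping] B:[sync] C:[stop,err,done,resp,pong] D:[hello]

Answer: sync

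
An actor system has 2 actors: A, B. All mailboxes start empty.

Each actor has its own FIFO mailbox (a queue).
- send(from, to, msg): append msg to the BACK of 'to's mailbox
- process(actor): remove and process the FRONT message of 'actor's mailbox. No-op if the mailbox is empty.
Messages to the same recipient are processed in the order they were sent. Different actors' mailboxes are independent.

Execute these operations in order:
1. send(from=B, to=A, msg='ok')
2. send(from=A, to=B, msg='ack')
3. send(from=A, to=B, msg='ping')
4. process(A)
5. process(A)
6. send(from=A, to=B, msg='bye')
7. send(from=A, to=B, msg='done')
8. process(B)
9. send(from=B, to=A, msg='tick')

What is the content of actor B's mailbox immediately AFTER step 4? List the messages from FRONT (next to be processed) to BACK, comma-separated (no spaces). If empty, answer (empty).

After 1 (send(from=B, to=A, msg='ok')): A:[ok] B:[]
After 2 (send(from=A, to=B, msg='ack')): A:[ok] B:[ack]
After 3 (send(from=A, to=B, msg='ping')): A:[ok] B:[ack,ping]
After 4 (process(A)): A:[] B:[ack,ping]

ack,ping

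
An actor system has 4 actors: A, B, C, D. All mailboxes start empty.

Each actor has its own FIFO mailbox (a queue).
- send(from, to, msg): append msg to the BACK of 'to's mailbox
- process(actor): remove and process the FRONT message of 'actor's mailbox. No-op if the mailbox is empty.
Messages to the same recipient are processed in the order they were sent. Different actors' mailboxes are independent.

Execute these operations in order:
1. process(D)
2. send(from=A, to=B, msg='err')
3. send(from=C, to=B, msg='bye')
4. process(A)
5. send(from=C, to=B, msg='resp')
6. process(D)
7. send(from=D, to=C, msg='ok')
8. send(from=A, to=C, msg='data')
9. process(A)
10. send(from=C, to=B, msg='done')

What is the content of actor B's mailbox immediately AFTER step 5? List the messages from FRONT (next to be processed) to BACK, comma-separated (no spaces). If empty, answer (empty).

After 1 (process(D)): A:[] B:[] C:[] D:[]
After 2 (send(from=A, to=B, msg='err')): A:[] B:[err] C:[] D:[]
After 3 (send(from=C, to=B, msg='bye')): A:[] B:[err,bye] C:[] D:[]
After 4 (process(A)): A:[] B:[err,bye] C:[] D:[]
After 5 (send(from=C, to=B, msg='resp')): A:[] B:[err,bye,resp] C:[] D:[]

err,bye,resp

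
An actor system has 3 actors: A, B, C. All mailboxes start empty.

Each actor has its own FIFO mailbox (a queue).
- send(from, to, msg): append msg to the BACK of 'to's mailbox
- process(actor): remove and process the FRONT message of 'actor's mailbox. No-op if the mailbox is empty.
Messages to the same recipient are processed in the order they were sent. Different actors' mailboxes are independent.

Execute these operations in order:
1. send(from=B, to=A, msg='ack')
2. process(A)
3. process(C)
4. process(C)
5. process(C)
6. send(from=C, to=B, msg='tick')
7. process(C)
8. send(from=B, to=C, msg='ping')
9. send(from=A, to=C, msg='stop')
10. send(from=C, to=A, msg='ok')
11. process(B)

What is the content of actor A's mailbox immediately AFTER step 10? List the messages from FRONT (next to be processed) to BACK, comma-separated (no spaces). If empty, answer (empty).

After 1 (send(from=B, to=A, msg='ack')): A:[ack] B:[] C:[]
After 2 (process(A)): A:[] B:[] C:[]
After 3 (process(C)): A:[] B:[] C:[]
After 4 (process(C)): A:[] B:[] C:[]
After 5 (process(C)): A:[] B:[] C:[]
After 6 (send(from=C, to=B, msg='tick')): A:[] B:[tick] C:[]
After 7 (process(C)): A:[] B:[tick] C:[]
After 8 (send(from=B, to=C, msg='ping')): A:[] B:[tick] C:[ping]
After 9 (send(from=A, to=C, msg='stop')): A:[] B:[tick] C:[ping,stop]
After 10 (send(from=C, to=A, msg='ok')): A:[ok] B:[tick] C:[ping,stop]

ok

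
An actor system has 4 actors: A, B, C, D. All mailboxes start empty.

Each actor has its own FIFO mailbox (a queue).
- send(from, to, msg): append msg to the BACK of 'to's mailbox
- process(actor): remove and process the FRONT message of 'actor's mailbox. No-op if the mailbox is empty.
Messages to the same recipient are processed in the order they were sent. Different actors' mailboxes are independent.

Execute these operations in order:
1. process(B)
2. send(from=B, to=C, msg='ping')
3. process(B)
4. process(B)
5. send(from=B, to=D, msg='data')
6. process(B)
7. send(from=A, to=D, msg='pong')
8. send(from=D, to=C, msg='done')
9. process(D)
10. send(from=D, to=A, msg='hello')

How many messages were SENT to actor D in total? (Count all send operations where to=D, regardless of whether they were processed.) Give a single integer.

After 1 (process(B)): A:[] B:[] C:[] D:[]
After 2 (send(from=B, to=C, msg='ping')): A:[] B:[] C:[ping] D:[]
After 3 (process(B)): A:[] B:[] C:[ping] D:[]
After 4 (process(B)): A:[] B:[] C:[ping] D:[]
After 5 (send(from=B, to=D, msg='data')): A:[] B:[] C:[ping] D:[data]
After 6 (process(B)): A:[] B:[] C:[ping] D:[data]
After 7 (send(from=A, to=D, msg='pong')): A:[] B:[] C:[ping] D:[data,pong]
After 8 (send(from=D, to=C, msg='done')): A:[] B:[] C:[ping,done] D:[data,pong]
After 9 (process(D)): A:[] B:[] C:[ping,done] D:[pong]
After 10 (send(from=D, to=A, msg='hello')): A:[hello] B:[] C:[ping,done] D:[pong]

Answer: 2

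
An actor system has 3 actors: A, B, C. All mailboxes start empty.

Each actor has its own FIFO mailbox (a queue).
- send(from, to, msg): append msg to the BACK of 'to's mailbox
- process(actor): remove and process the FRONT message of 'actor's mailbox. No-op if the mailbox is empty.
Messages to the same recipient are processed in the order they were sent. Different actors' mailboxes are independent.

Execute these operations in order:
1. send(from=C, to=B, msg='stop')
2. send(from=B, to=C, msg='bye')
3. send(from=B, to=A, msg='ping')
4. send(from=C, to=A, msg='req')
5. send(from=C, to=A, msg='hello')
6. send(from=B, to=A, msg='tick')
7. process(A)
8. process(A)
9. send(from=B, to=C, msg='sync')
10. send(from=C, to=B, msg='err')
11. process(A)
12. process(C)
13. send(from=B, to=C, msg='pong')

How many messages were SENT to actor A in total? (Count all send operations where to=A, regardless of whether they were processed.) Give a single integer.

Answer: 4

Derivation:
After 1 (send(from=C, to=B, msg='stop')): A:[] B:[stop] C:[]
After 2 (send(from=B, to=C, msg='bye')): A:[] B:[stop] C:[bye]
After 3 (send(from=B, to=A, msg='ping')): A:[ping] B:[stop] C:[bye]
After 4 (send(from=C, to=A, msg='req')): A:[ping,req] B:[stop] C:[bye]
After 5 (send(from=C, to=A, msg='hello')): A:[ping,req,hello] B:[stop] C:[bye]
After 6 (send(from=B, to=A, msg='tick')): A:[ping,req,hello,tick] B:[stop] C:[bye]
After 7 (process(A)): A:[req,hello,tick] B:[stop] C:[bye]
After 8 (process(A)): A:[hello,tick] B:[stop] C:[bye]
After 9 (send(from=B, to=C, msg='sync')): A:[hello,tick] B:[stop] C:[bye,sync]
After 10 (send(from=C, to=B, msg='err')): A:[hello,tick] B:[stop,err] C:[bye,sync]
After 11 (process(A)): A:[tick] B:[stop,err] C:[bye,sync]
After 12 (process(C)): A:[tick] B:[stop,err] C:[sync]
After 13 (send(from=B, to=C, msg='pong')): A:[tick] B:[stop,err] C:[sync,pong]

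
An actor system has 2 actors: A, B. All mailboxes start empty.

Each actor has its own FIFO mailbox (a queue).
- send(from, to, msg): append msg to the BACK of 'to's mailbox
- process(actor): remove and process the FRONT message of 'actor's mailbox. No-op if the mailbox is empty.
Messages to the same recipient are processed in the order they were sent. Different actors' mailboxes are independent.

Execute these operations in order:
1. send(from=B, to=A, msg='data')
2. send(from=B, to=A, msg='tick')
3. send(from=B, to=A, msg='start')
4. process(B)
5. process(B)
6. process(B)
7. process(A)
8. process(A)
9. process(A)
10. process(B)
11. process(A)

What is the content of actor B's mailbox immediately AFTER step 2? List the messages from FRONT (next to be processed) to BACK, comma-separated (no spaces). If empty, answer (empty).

After 1 (send(from=B, to=A, msg='data')): A:[data] B:[]
After 2 (send(from=B, to=A, msg='tick')): A:[data,tick] B:[]

(empty)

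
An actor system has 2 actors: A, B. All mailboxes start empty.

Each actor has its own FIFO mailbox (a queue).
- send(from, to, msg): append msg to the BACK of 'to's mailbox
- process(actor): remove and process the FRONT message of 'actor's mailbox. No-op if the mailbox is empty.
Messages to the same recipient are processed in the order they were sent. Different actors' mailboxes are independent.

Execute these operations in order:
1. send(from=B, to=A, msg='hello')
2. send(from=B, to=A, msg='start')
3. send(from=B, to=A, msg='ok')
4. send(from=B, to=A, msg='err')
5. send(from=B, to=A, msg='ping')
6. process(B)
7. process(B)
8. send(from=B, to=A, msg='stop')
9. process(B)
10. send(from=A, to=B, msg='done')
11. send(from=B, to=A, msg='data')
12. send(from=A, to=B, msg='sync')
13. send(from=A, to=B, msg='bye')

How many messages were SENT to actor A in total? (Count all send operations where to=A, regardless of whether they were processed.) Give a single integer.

After 1 (send(from=B, to=A, msg='hello')): A:[hello] B:[]
After 2 (send(from=B, to=A, msg='start')): A:[hello,start] B:[]
After 3 (send(from=B, to=A, msg='ok')): A:[hello,start,ok] B:[]
After 4 (send(from=B, to=A, msg='err')): A:[hello,start,ok,err] B:[]
After 5 (send(from=B, to=A, msg='ping')): A:[hello,start,ok,err,ping] B:[]
After 6 (process(B)): A:[hello,start,ok,err,ping] B:[]
After 7 (process(B)): A:[hello,start,ok,err,ping] B:[]
After 8 (send(from=B, to=A, msg='stop')): A:[hello,start,ok,err,ping,stop] B:[]
After 9 (process(B)): A:[hello,start,ok,err,ping,stop] B:[]
After 10 (send(from=A, to=B, msg='done')): A:[hello,start,ok,err,ping,stop] B:[done]
After 11 (send(from=B, to=A, msg='data')): A:[hello,start,ok,err,ping,stop,data] B:[done]
After 12 (send(from=A, to=B, msg='sync')): A:[hello,start,ok,err,ping,stop,data] B:[done,sync]
After 13 (send(from=A, to=B, msg='bye')): A:[hello,start,ok,err,ping,stop,data] B:[done,sync,bye]

Answer: 7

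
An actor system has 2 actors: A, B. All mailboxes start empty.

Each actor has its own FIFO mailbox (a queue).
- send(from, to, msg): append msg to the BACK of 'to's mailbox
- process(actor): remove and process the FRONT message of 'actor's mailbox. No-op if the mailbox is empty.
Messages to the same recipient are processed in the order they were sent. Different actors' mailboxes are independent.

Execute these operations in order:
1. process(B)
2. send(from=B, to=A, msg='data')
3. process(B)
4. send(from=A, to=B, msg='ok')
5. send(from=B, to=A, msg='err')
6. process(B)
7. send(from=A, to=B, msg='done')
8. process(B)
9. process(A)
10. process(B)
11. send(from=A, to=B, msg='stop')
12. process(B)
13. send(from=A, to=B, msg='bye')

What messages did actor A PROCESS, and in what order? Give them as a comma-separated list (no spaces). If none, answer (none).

After 1 (process(B)): A:[] B:[]
After 2 (send(from=B, to=A, msg='data')): A:[data] B:[]
After 3 (process(B)): A:[data] B:[]
After 4 (send(from=A, to=B, msg='ok')): A:[data] B:[ok]
After 5 (send(from=B, to=A, msg='err')): A:[data,err] B:[ok]
After 6 (process(B)): A:[data,err] B:[]
After 7 (send(from=A, to=B, msg='done')): A:[data,err] B:[done]
After 8 (process(B)): A:[data,err] B:[]
After 9 (process(A)): A:[err] B:[]
After 10 (process(B)): A:[err] B:[]
After 11 (send(from=A, to=B, msg='stop')): A:[err] B:[stop]
After 12 (process(B)): A:[err] B:[]
After 13 (send(from=A, to=B, msg='bye')): A:[err] B:[bye]

Answer: data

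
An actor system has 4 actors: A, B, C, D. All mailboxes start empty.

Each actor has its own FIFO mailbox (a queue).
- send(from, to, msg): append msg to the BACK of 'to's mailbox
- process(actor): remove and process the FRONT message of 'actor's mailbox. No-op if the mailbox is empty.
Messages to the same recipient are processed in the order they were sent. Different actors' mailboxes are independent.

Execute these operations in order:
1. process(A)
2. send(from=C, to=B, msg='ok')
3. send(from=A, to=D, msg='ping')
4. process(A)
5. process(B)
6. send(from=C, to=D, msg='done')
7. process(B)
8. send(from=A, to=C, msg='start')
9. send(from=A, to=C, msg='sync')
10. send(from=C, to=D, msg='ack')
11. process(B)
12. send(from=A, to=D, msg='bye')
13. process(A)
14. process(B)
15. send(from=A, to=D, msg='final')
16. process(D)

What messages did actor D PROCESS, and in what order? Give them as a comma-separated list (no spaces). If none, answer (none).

Answer: ping

Derivation:
After 1 (process(A)): A:[] B:[] C:[] D:[]
After 2 (send(from=C, to=B, msg='ok')): A:[] B:[ok] C:[] D:[]
After 3 (send(from=A, to=D, msg='ping')): A:[] B:[ok] C:[] D:[ping]
After 4 (process(A)): A:[] B:[ok] C:[] D:[ping]
After 5 (process(B)): A:[] B:[] C:[] D:[ping]
After 6 (send(from=C, to=D, msg='done')): A:[] B:[] C:[] D:[ping,done]
After 7 (process(B)): A:[] B:[] C:[] D:[ping,done]
After 8 (send(from=A, to=C, msg='start')): A:[] B:[] C:[start] D:[ping,done]
After 9 (send(from=A, to=C, msg='sync')): A:[] B:[] C:[start,sync] D:[ping,done]
After 10 (send(from=C, to=D, msg='ack')): A:[] B:[] C:[start,sync] D:[ping,done,ack]
After 11 (process(B)): A:[] B:[] C:[start,sync] D:[ping,done,ack]
After 12 (send(from=A, to=D, msg='bye')): A:[] B:[] C:[start,sync] D:[ping,done,ack,bye]
After 13 (process(A)): A:[] B:[] C:[start,sync] D:[ping,done,ack,bye]
After 14 (process(B)): A:[] B:[] C:[start,sync] D:[ping,done,ack,bye]
After 15 (send(from=A, to=D, msg='final')): A:[] B:[] C:[start,sync] D:[ping,done,ack,bye,final]
After 16 (process(D)): A:[] B:[] C:[start,sync] D:[done,ack,bye,final]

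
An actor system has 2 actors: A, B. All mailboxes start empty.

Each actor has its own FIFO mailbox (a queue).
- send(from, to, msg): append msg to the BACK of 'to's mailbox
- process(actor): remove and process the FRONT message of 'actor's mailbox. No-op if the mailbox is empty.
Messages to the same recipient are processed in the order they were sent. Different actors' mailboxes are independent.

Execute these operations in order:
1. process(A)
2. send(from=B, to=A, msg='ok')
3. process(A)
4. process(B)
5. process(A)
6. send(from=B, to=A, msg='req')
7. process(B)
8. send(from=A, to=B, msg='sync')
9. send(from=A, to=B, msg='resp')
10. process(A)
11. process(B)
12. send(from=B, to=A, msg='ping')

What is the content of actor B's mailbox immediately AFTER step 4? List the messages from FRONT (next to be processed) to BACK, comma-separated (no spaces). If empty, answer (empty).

After 1 (process(A)): A:[] B:[]
After 2 (send(from=B, to=A, msg='ok')): A:[ok] B:[]
After 3 (process(A)): A:[] B:[]
After 4 (process(B)): A:[] B:[]

(empty)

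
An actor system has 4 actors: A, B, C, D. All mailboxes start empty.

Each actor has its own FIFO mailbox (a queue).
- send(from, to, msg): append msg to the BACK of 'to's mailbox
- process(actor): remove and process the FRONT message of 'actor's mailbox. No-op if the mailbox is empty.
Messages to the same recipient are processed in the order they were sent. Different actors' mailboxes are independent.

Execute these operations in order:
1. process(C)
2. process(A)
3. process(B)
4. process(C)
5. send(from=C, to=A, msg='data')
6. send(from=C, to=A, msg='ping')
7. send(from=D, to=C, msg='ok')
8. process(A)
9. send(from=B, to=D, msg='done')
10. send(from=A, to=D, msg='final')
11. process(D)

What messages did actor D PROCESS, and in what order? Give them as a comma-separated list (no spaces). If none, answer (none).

After 1 (process(C)): A:[] B:[] C:[] D:[]
After 2 (process(A)): A:[] B:[] C:[] D:[]
After 3 (process(B)): A:[] B:[] C:[] D:[]
After 4 (process(C)): A:[] B:[] C:[] D:[]
After 5 (send(from=C, to=A, msg='data')): A:[data] B:[] C:[] D:[]
After 6 (send(from=C, to=A, msg='ping')): A:[data,ping] B:[] C:[] D:[]
After 7 (send(from=D, to=C, msg='ok')): A:[data,ping] B:[] C:[ok] D:[]
After 8 (process(A)): A:[ping] B:[] C:[ok] D:[]
After 9 (send(from=B, to=D, msg='done')): A:[ping] B:[] C:[ok] D:[done]
After 10 (send(from=A, to=D, msg='final')): A:[ping] B:[] C:[ok] D:[done,final]
After 11 (process(D)): A:[ping] B:[] C:[ok] D:[final]

Answer: done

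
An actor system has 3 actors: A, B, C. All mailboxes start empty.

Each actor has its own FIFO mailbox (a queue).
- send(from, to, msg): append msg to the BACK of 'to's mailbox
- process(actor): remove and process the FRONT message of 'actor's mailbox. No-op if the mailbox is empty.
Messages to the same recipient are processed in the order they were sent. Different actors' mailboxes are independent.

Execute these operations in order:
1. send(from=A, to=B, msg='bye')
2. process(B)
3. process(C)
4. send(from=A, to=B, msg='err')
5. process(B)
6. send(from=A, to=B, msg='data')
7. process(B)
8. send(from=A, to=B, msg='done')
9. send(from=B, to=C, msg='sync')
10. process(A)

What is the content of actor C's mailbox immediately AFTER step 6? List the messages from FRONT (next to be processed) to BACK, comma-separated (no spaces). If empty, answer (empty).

After 1 (send(from=A, to=B, msg='bye')): A:[] B:[bye] C:[]
After 2 (process(B)): A:[] B:[] C:[]
After 3 (process(C)): A:[] B:[] C:[]
After 4 (send(from=A, to=B, msg='err')): A:[] B:[err] C:[]
After 5 (process(B)): A:[] B:[] C:[]
After 6 (send(from=A, to=B, msg='data')): A:[] B:[data] C:[]

(empty)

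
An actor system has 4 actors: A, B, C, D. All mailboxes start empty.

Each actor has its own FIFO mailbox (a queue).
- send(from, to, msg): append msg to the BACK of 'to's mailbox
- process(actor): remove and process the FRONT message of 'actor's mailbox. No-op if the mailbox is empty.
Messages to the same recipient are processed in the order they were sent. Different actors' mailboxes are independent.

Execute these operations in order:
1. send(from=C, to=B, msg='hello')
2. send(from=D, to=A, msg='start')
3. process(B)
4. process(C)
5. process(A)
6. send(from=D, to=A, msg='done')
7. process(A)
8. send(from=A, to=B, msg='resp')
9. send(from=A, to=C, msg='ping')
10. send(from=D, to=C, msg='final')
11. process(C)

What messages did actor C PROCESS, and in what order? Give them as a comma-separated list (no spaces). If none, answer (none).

After 1 (send(from=C, to=B, msg='hello')): A:[] B:[hello] C:[] D:[]
After 2 (send(from=D, to=A, msg='start')): A:[start] B:[hello] C:[] D:[]
After 3 (process(B)): A:[start] B:[] C:[] D:[]
After 4 (process(C)): A:[start] B:[] C:[] D:[]
After 5 (process(A)): A:[] B:[] C:[] D:[]
After 6 (send(from=D, to=A, msg='done')): A:[done] B:[] C:[] D:[]
After 7 (process(A)): A:[] B:[] C:[] D:[]
After 8 (send(from=A, to=B, msg='resp')): A:[] B:[resp] C:[] D:[]
After 9 (send(from=A, to=C, msg='ping')): A:[] B:[resp] C:[ping] D:[]
After 10 (send(from=D, to=C, msg='final')): A:[] B:[resp] C:[ping,final] D:[]
After 11 (process(C)): A:[] B:[resp] C:[final] D:[]

Answer: ping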